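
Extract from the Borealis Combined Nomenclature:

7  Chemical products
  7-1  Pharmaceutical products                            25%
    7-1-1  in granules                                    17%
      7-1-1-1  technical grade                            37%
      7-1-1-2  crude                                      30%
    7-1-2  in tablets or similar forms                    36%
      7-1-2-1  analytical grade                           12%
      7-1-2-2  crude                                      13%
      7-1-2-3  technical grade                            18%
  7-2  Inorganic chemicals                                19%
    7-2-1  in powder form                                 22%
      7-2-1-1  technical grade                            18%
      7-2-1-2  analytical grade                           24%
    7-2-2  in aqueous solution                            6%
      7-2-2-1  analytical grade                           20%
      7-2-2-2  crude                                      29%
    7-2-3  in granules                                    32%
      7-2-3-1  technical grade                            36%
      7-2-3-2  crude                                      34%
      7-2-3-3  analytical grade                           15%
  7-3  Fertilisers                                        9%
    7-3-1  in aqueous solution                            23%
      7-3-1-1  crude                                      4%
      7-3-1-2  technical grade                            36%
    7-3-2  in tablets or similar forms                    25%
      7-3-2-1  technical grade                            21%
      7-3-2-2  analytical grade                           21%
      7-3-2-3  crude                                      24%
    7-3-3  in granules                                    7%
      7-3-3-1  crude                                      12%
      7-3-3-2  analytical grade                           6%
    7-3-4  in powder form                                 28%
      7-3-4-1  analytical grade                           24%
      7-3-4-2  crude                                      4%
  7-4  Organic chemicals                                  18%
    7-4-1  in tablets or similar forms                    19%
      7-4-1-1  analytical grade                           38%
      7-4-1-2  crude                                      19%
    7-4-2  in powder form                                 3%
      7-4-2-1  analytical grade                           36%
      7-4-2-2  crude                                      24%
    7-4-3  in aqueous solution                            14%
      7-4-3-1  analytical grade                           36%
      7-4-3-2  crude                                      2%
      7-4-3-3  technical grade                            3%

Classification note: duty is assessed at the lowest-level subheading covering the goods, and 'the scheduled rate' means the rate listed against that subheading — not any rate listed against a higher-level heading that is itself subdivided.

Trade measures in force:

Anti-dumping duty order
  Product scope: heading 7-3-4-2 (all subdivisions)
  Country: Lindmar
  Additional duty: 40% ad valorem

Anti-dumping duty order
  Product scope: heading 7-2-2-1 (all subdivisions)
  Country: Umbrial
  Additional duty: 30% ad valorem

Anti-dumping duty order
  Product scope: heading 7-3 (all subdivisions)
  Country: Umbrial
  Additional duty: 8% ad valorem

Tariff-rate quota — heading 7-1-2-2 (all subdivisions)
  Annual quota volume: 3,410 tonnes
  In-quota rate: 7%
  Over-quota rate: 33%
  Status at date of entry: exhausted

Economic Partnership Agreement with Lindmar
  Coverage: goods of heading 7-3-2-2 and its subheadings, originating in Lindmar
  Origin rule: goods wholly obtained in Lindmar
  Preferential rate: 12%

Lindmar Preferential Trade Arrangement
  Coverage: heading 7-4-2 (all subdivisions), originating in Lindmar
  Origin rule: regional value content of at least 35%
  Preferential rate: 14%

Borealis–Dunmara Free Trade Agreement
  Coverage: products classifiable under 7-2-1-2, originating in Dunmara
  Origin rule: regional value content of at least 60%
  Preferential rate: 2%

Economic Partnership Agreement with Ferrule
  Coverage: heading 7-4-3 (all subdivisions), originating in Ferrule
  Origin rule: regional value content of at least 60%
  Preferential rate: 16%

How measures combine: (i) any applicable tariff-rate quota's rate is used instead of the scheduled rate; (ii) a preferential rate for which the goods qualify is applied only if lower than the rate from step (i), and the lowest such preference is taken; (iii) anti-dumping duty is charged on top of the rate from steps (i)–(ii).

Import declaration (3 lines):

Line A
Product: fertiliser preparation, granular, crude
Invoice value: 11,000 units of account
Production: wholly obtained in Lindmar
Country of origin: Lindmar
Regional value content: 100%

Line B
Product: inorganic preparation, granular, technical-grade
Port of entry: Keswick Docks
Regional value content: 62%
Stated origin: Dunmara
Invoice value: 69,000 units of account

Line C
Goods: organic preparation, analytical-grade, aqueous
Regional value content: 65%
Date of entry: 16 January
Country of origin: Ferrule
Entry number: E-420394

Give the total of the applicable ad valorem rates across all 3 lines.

64%

Line A: fertiliser → 7-3; granular → 7-3-3; crude → 7-3-3-1. Scheduled 12%. Lindmar agreement on 7-3-2-2: 7-3-3-1 not covered; Lindmar agreement on 7-4-2: 7-3-3-1 not covered. → 12%.
Line B: inorganic → 7-2; granular → 7-2-3; technical-grade → 7-2-3-1. Scheduled 36%. Dunmara agreement on 7-2-1-2: 7-2-3-1 not covered. → 36%.
Line C: organic → 7-4; aqueous → 7-4-3; analytical-grade → 7-4-3-1. Scheduled 36%. Ferrule agreement on 7-4-3: RVC ≥ 60% → 16% available; preferential 16%. → 16%.
Sum: 12% + 36% + 16% = 64%.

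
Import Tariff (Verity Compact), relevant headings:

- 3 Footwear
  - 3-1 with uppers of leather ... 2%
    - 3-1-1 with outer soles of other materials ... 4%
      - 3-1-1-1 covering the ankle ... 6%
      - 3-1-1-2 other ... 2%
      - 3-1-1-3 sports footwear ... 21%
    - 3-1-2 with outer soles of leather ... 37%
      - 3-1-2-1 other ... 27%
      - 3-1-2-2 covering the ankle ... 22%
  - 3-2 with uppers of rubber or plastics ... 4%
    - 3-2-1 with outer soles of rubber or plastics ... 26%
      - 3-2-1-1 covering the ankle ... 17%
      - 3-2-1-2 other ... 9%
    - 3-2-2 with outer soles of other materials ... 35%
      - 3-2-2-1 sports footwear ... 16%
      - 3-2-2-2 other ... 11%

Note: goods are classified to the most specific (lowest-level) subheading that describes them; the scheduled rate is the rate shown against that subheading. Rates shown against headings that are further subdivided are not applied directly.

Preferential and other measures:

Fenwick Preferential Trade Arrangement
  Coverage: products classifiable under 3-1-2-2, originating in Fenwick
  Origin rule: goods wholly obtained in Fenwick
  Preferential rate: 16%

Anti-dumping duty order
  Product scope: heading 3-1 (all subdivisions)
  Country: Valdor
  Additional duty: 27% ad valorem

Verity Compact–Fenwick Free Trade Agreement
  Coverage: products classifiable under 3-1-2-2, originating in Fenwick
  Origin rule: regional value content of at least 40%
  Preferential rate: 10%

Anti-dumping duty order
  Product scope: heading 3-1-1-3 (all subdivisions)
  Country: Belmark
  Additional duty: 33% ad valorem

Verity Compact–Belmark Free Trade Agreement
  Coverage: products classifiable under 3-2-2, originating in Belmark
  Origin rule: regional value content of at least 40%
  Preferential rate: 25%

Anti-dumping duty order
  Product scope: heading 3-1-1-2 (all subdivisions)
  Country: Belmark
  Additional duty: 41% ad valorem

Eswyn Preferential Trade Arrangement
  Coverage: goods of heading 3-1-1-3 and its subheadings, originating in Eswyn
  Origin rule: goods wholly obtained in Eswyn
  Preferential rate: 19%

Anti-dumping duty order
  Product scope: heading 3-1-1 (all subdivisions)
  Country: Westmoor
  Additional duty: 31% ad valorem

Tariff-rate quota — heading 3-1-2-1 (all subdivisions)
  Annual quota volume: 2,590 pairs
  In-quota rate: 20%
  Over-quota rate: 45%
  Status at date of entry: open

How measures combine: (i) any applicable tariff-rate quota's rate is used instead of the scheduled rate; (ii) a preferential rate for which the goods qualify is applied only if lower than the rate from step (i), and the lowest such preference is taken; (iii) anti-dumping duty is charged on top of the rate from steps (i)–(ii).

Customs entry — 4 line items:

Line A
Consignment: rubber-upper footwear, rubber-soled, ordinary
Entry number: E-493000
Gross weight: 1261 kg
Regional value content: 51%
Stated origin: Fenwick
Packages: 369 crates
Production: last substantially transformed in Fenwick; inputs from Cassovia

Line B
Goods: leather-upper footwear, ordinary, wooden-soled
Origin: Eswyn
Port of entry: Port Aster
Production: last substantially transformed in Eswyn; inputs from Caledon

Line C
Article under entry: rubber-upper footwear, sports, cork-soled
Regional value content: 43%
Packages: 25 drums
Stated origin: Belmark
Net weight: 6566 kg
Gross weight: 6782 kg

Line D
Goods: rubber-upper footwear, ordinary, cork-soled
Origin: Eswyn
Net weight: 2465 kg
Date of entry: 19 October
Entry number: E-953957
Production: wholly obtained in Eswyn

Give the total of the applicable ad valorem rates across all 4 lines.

38%

Line A: rubber-upper → 3-2; rubber-soled → 3-2-1; ordinary → 3-2-1-2. Scheduled 9%. Fenwick agreement on 3-1-2-2: 3-2-1-2 not covered; Fenwick agreement on 3-1-2-2: 3-2-1-2 not covered. → 9%.
Line B: leather-upper → 3-1; wooden-soled → 3-1-1; ordinary → 3-1-1-2. Scheduled 2%. Eswyn agreement on 3-1-1-3: 3-1-1-2 not covered. → 2%.
Line C: rubber-upper → 3-2; cork-soled → 3-2-2; sports → 3-2-2-1. Scheduled 16%. Belmark agreement on 3-2-2: RVC ≥ 40% → 25% available; preference 25% not lower than 16% → no reduction. → 16%.
Line D: rubber-upper → 3-2; cork-soled → 3-2-2; ordinary → 3-2-2-2. Scheduled 11%. Eswyn agreement on 3-1-1-3: 3-2-2-2 not covered. → 11%.
Sum: 9% + 2% + 16% + 11% = 38%.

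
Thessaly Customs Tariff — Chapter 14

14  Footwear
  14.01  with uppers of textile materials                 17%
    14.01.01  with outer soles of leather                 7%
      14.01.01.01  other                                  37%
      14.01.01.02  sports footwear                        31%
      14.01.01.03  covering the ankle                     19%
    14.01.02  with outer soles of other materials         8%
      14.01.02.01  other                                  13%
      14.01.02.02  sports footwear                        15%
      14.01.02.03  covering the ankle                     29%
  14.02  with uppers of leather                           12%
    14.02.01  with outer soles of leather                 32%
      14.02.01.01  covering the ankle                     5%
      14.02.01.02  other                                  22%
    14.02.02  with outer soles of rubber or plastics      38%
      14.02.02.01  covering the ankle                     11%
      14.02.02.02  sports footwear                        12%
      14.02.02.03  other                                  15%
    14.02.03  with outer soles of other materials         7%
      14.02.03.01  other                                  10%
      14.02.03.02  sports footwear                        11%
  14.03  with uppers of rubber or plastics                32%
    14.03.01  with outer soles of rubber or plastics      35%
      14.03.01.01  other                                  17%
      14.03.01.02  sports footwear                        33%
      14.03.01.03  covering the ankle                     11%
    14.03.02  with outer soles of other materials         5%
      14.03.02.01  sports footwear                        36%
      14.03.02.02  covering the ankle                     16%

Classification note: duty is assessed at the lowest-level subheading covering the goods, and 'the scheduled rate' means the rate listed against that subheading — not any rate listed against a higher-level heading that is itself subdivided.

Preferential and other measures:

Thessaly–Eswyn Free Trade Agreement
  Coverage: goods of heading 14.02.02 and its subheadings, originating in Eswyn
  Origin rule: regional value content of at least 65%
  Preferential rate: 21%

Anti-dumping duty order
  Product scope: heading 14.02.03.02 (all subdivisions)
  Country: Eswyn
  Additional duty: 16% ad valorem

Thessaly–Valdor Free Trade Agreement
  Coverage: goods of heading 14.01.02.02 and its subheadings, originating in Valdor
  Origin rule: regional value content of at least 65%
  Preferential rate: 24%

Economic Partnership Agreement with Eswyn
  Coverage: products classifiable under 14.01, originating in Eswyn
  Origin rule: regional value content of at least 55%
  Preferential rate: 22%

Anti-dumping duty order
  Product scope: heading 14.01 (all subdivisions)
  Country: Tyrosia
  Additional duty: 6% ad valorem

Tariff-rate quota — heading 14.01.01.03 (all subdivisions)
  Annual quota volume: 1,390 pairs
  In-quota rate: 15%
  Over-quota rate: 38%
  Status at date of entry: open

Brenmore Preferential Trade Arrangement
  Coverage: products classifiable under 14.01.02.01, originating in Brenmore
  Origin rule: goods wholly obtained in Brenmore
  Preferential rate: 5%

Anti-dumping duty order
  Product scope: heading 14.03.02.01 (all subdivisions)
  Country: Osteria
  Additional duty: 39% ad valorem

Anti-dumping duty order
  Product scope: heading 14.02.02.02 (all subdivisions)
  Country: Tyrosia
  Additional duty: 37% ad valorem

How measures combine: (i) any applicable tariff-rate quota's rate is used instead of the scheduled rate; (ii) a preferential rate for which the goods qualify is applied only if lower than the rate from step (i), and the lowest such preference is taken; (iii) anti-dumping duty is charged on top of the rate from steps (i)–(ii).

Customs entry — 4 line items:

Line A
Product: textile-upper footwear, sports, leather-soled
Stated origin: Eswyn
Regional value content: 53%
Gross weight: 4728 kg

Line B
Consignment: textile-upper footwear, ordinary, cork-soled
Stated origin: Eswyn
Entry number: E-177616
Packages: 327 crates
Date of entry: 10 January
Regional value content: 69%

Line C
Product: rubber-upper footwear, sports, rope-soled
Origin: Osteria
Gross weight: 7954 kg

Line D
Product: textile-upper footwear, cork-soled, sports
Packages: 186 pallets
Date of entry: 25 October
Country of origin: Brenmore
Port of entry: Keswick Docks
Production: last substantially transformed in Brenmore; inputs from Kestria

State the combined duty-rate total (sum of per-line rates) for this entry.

Line A: textile-upper → 14.01; leather-soled → 14.01.01; sports → 14.01.01.02. Scheduled 31%. Eswyn agreement on 14.02.02: 14.01.01.02 not covered; Eswyn agreement on 14.01: RVC < 55%. → 31%.
Line B: textile-upper → 14.01; cork-soled → 14.01.02; ordinary → 14.01.02.01. Scheduled 13%. Eswyn agreement on 14.02.02: 14.01.02.01 not covered; Eswyn agreement on 14.01: RVC ≥ 55% → 22% available; preference 22% not lower than 13% → no reduction. → 13%.
Line C: rubber-upper → 14.03; rope-soled → 14.03.02; sports → 14.03.02.01. Scheduled 36%. anti-dumping (Osteria, 14.03.02.01): +39%; total 36% + 39% = 75%. → 75%.
Line D: textile-upper → 14.01; cork-soled → 14.01.02; sports → 14.01.02.02. Scheduled 15%. Brenmore agreement on 14.01.02.01: 14.01.02.02 not covered. → 15%.
Sum: 31% + 13% + 75% + 15% = 134%.

134%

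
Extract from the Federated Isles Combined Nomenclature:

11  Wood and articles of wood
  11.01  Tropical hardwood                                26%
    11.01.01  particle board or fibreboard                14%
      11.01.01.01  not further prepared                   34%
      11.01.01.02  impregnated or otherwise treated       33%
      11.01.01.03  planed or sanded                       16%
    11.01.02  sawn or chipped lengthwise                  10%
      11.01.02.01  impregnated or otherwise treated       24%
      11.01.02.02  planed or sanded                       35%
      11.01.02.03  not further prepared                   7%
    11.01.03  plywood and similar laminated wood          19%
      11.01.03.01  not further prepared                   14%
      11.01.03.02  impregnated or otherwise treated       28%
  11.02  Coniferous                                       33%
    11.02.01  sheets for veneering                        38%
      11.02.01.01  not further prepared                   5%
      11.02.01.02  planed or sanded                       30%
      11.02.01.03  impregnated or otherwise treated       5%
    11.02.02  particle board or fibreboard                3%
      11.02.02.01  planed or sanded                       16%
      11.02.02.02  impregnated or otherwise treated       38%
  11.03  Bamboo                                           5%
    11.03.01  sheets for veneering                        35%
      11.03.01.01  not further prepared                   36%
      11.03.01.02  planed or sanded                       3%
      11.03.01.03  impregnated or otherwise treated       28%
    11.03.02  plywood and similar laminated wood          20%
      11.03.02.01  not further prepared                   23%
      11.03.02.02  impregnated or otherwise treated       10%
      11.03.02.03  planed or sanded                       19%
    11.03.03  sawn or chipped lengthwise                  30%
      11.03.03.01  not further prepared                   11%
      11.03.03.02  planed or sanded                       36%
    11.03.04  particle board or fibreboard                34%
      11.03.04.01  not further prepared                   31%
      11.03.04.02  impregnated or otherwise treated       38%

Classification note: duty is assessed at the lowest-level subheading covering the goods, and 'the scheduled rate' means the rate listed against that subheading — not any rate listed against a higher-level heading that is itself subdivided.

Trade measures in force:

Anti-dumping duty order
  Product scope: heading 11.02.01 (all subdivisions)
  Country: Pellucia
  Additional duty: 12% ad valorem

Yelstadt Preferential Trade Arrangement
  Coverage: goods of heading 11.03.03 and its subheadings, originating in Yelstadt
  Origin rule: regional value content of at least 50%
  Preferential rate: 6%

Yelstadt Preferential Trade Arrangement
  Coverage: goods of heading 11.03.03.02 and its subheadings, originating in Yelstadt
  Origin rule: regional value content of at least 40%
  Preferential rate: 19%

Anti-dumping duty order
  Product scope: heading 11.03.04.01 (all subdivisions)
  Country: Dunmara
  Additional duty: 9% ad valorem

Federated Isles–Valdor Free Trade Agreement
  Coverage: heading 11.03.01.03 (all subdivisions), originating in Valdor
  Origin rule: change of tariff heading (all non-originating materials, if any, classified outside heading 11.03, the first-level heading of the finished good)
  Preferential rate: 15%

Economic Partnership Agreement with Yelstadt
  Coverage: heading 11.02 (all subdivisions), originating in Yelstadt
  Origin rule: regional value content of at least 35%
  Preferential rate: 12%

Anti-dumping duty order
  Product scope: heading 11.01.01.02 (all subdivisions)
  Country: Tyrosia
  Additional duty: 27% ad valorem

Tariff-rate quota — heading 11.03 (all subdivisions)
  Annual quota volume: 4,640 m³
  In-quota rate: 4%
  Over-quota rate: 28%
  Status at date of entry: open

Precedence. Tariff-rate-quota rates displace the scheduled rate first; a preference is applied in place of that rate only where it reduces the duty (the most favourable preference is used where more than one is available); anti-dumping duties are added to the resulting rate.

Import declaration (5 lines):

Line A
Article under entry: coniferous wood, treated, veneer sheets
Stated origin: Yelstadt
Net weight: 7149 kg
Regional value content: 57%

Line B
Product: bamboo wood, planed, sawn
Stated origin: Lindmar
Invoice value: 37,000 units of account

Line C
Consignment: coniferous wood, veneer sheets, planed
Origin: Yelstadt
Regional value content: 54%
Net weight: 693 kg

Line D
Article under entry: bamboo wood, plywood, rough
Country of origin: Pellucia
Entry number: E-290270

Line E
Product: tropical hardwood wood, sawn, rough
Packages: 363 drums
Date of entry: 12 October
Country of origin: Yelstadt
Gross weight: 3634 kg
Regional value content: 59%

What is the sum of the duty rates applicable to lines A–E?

Line A: coniferous → 11.02; veneer sheets → 11.02.01; treated → 11.02.01.03. Scheduled 5%. Yelstadt agreement on 11.03.03: 11.02.01.03 not covered; Yelstadt agreement on 11.03.03.02: 11.02.01.03 not covered; Yelstadt agreement on 11.02: RVC ≥ 35% → 12% available; preference 12% not lower than 5% → no reduction. → 5%.
Line B: bamboo → 11.03; sawn → 11.03.03; planed → 11.03.03.02. Scheduled 36%. quota on 11.03 open → in-quota 4%. → 4%.
Line C: coniferous → 11.02; veneer sheets → 11.02.01; planed → 11.02.01.02. Scheduled 30%. Yelstadt agreement on 11.03.03: 11.02.01.02 not covered; Yelstadt agreement on 11.03.03.02: 11.02.01.02 not covered; Yelstadt agreement on 11.02: RVC ≥ 35% → 12% available; preferential 12%. → 12%.
Line D: bamboo → 11.03; plywood → 11.03.02; rough → 11.03.02.01. Scheduled 23%. quota on 11.03 open → in-quota 4%. → 4%.
Line E: tropical hardwood → 11.01; sawn → 11.01.02; rough → 11.01.02.03. Scheduled 7%. Yelstadt agreement on 11.03.03: 11.01.02.03 not covered; Yelstadt agreement on 11.03.03.02: 11.01.02.03 not covered; Yelstadt agreement on 11.02: 11.01.02.03 not covered. → 7%.
Sum: 5% + 4% + 12% + 4% + 7% = 32%.

32%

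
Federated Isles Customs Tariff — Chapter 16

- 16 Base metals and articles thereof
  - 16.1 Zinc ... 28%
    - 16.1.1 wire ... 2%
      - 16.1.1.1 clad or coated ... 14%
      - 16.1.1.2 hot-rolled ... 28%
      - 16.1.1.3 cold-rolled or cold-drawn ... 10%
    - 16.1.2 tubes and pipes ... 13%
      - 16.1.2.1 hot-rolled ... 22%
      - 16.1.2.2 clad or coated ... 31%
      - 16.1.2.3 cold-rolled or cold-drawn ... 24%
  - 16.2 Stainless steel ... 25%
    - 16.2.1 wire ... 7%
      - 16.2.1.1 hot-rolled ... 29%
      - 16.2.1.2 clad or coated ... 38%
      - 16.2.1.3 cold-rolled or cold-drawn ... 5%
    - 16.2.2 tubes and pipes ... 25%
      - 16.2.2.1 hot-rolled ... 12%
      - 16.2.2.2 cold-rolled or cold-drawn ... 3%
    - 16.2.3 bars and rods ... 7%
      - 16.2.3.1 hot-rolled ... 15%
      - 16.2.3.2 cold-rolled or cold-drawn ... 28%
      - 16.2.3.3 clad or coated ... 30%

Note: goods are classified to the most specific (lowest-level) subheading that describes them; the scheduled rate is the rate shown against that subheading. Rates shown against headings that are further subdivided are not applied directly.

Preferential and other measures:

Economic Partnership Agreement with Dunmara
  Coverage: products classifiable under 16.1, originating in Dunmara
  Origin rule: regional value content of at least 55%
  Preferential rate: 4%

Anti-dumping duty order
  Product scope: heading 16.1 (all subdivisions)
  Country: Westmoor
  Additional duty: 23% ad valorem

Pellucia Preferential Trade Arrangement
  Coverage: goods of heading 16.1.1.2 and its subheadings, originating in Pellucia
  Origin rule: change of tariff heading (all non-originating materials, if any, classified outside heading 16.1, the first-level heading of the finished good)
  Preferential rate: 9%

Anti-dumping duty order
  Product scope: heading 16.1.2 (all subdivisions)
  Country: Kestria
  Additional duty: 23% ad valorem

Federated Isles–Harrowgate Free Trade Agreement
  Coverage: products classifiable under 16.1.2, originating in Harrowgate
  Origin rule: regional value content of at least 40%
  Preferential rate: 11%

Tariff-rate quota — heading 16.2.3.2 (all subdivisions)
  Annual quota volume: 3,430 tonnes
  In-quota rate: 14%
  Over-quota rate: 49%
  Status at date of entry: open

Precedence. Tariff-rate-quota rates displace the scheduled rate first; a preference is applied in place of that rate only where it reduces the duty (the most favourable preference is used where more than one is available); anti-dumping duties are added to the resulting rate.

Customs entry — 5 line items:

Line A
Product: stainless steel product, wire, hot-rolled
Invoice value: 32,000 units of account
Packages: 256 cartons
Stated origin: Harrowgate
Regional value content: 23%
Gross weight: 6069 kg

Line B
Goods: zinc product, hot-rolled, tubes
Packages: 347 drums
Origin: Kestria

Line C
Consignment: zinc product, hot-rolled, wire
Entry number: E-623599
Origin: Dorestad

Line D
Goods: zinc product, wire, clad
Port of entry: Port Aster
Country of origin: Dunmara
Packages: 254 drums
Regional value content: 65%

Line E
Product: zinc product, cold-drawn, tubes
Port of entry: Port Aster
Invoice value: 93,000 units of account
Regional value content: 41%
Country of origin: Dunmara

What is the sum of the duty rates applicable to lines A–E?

Line A: stainless steel → 16.2; wire → 16.2.1; hot-rolled → 16.2.1.1. Scheduled 29%. Harrowgate agreement on 16.1.2: 16.2.1.1 not covered. → 29%.
Line B: zinc → 16.1; tubes → 16.1.2; hot-rolled → 16.1.2.1. Scheduled 22%. anti-dumping (Kestria, 16.1.2): +23%; total 22% + 23% = 45%. → 45%.
Line C: zinc → 16.1; wire → 16.1.1; hot-rolled → 16.1.1.2. Scheduled 28%. No special measure applies. → 28%.
Line D: zinc → 16.1; wire → 16.1.1; clad → 16.1.1.1. Scheduled 14%. Dunmara agreement on 16.1: RVC ≥ 55% → 4% available; preferential 4%. → 4%.
Line E: zinc → 16.1; tubes → 16.1.2; cold-drawn → 16.1.2.3. Scheduled 24%. Dunmara agreement on 16.1: RVC < 55%. → 24%.
Sum: 29% + 45% + 28% + 4% + 24% = 130%.

130%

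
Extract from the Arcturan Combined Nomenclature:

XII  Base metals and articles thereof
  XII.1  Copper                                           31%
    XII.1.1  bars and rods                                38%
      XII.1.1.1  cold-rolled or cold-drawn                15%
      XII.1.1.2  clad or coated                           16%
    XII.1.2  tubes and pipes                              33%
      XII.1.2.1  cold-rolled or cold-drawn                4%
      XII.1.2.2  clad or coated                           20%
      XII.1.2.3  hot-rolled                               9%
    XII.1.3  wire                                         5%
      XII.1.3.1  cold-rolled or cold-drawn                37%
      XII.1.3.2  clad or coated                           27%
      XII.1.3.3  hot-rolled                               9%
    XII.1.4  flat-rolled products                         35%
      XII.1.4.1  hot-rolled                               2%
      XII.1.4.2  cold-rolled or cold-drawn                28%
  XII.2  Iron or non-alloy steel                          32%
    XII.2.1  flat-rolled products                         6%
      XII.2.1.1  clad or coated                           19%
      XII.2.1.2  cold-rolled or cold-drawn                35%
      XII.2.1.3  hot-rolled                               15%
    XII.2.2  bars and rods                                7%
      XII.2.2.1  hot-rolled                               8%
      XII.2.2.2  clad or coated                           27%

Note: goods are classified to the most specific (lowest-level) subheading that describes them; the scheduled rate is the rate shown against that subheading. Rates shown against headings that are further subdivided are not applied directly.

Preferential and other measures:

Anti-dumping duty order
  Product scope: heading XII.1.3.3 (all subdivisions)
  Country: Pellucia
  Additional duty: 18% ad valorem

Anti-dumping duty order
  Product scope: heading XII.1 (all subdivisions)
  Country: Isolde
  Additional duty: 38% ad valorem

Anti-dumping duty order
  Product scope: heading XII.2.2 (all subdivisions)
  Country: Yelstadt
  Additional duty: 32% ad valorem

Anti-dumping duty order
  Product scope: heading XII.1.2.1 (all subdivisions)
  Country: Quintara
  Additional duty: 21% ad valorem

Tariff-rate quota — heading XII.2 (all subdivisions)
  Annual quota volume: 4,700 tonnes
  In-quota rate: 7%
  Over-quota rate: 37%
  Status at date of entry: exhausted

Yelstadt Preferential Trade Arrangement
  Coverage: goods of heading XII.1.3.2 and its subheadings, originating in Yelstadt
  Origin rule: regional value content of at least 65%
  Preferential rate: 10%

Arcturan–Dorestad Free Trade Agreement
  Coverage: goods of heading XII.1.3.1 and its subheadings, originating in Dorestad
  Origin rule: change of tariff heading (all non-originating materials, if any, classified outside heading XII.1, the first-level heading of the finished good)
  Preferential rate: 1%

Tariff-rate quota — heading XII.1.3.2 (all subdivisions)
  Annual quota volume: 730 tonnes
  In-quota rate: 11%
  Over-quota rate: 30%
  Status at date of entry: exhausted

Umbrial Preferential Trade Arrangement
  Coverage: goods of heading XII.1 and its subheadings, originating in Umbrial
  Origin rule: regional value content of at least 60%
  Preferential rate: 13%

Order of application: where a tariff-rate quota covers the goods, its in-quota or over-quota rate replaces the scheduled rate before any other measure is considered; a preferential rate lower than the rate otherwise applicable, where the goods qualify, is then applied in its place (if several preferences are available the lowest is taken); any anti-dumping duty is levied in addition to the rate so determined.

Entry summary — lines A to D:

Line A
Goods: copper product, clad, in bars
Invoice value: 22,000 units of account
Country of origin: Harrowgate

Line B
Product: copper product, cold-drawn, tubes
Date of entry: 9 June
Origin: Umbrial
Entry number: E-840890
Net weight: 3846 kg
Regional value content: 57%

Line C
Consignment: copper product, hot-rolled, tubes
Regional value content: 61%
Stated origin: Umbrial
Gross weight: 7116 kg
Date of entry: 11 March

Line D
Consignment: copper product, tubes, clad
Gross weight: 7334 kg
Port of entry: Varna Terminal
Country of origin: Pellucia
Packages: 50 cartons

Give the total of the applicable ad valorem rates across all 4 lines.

Line A: copper → XII.1; in bars → XII.1.1; clad → XII.1.1.2. Scheduled 16%. No special measure applies. → 16%.
Line B: copper → XII.1; tubes → XII.1.2; cold-drawn → XII.1.2.1. Scheduled 4%. Umbrial agreement on XII.1: RVC < 60%. → 4%.
Line C: copper → XII.1; tubes → XII.1.2; hot-rolled → XII.1.2.3. Scheduled 9%. Umbrial agreement on XII.1: RVC ≥ 60% → 13% available; preference 13% not lower than 9% → no reduction. → 9%.
Line D: copper → XII.1; tubes → XII.1.2; clad → XII.1.2.2. Scheduled 20%. No special measure applies. → 20%.
Sum: 16% + 4% + 9% + 20% = 49%.

49%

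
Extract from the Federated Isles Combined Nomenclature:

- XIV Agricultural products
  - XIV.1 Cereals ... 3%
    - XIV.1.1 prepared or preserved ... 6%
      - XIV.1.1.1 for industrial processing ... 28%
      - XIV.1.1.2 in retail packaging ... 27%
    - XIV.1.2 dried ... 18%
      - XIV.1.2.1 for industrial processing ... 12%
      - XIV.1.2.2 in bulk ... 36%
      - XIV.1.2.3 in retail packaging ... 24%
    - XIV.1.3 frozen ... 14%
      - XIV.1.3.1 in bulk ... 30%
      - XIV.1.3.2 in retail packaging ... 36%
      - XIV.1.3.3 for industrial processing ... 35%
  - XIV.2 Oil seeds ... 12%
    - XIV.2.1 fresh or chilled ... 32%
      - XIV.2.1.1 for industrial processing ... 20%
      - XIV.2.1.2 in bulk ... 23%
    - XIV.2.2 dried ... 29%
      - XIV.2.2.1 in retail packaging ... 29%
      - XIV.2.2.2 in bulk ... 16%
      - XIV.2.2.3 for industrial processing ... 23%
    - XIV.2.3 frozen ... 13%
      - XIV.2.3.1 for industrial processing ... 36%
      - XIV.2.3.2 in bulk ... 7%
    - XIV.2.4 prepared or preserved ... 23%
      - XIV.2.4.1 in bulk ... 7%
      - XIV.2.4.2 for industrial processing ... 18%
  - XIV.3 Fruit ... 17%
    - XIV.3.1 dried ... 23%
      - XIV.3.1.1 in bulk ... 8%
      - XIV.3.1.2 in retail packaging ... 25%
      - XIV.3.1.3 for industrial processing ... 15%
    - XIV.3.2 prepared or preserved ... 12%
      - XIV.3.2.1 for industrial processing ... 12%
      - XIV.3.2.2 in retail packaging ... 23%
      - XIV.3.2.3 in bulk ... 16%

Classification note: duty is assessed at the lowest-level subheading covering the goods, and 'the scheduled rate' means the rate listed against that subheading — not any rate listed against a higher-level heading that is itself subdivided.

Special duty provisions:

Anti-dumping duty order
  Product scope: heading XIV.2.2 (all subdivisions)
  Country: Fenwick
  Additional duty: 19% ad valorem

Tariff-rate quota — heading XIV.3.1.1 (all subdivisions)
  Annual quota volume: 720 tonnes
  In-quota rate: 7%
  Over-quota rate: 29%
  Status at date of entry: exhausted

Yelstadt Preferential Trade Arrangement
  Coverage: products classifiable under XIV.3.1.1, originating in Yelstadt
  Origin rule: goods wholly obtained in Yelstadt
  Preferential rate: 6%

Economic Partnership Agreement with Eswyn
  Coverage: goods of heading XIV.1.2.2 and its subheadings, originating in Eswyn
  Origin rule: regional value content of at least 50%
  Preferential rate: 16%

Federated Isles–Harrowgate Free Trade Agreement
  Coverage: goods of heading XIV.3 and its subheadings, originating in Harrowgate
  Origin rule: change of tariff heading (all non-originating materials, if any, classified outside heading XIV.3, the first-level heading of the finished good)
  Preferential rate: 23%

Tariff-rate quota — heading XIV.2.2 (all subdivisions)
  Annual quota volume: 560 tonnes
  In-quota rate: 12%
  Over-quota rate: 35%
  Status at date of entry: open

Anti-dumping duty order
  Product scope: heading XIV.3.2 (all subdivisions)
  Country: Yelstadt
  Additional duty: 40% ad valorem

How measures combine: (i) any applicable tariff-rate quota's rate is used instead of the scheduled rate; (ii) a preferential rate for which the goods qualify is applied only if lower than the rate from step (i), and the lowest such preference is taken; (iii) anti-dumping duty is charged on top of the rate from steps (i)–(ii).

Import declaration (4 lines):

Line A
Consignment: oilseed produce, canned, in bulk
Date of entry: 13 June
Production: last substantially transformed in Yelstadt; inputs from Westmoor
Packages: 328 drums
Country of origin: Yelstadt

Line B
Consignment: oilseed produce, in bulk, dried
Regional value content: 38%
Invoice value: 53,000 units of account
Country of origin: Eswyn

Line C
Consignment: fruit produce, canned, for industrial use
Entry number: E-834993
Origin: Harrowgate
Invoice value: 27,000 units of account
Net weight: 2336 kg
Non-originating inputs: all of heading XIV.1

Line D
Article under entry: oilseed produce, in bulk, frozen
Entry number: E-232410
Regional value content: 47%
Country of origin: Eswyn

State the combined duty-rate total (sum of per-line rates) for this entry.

Line A: oilseed → XIV.2; canned → XIV.2.4; in bulk → XIV.2.4.1. Scheduled 7%. Yelstadt agreement on XIV.3.1.1: XIV.2.4.1 not covered. → 7%.
Line B: oilseed → XIV.2; dried → XIV.2.2; in bulk → XIV.2.2.2. Scheduled 16%. quota on XIV.2.2 open → in-quota 12%; Eswyn agreement on XIV.1.2.2: XIV.2.2.2 not covered. → 12%.
Line C: fruit → XIV.3; canned → XIV.3.2; for industrial use → XIV.3.2.1. Scheduled 12%. Harrowgate agreement on XIV.3: CTH met → 23% available; preference 23% not lower than 12% → no reduction. → 12%.
Line D: oilseed → XIV.2; frozen → XIV.2.3; in bulk → XIV.2.3.2. Scheduled 7%. Eswyn agreement on XIV.1.2.2: XIV.2.3.2 not covered. → 7%.
Sum: 7% + 12% + 12% + 7% = 38%.

38%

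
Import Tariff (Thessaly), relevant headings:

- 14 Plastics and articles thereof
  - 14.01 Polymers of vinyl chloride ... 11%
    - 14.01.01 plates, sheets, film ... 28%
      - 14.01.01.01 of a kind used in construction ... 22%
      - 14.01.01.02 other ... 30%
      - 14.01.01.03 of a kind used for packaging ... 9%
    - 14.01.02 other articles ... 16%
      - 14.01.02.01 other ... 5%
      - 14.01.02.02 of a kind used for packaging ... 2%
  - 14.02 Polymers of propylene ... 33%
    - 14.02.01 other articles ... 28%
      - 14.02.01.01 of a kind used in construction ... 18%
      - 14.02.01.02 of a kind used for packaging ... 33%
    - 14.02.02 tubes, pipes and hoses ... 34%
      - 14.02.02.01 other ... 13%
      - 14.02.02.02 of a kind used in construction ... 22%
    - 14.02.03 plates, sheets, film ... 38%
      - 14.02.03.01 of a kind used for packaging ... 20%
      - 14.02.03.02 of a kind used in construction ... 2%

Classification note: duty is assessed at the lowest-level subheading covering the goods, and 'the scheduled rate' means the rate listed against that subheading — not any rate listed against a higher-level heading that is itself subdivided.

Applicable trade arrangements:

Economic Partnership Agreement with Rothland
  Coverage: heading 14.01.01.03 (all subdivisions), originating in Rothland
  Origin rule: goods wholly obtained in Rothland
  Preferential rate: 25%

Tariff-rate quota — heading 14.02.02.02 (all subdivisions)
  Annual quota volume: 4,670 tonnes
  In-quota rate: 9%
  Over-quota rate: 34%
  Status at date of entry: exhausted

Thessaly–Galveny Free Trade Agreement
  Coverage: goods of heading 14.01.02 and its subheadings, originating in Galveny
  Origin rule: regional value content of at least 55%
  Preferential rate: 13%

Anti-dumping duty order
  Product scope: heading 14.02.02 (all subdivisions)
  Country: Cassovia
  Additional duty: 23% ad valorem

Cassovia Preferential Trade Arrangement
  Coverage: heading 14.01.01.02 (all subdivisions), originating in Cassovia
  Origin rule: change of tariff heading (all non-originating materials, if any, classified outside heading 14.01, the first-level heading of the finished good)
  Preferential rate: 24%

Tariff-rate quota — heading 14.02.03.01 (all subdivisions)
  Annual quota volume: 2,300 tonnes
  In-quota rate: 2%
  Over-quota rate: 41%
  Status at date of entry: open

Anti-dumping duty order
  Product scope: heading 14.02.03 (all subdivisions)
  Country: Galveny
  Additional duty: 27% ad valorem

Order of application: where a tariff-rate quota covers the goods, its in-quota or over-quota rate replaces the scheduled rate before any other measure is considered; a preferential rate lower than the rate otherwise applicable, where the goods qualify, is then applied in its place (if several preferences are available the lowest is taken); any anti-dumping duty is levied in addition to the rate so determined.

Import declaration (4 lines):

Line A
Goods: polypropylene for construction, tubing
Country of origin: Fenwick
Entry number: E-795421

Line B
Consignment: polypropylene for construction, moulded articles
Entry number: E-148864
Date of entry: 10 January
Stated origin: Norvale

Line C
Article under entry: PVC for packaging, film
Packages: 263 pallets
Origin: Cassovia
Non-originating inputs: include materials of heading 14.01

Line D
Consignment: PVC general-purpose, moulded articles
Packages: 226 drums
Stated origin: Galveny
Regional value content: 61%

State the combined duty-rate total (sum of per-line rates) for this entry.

66%

Line A: polypropylene → 14.02; tubing → 14.02.02; for construction → 14.02.02.02. Scheduled 22%. quota on 14.02.02.02 exhausted → over-quota 34%. → 34%.
Line B: polypropylene → 14.02; moulded articles → 14.02.01; for construction → 14.02.01.01. Scheduled 18%. No special measure applies. → 18%.
Line C: PVC → 14.01; film → 14.01.01; for packaging → 14.01.01.03. Scheduled 9%. Cassovia agreement on 14.01.01.02: 14.01.01.03 not covered. → 9%.
Line D: PVC → 14.01; moulded articles → 14.01.02; general-purpose → 14.01.02.01. Scheduled 5%. Galveny agreement on 14.01.02: RVC ≥ 55% → 13% available; preference 13% not lower than 5% → no reduction. → 5%.
Sum: 34% + 18% + 9% + 5% = 66%.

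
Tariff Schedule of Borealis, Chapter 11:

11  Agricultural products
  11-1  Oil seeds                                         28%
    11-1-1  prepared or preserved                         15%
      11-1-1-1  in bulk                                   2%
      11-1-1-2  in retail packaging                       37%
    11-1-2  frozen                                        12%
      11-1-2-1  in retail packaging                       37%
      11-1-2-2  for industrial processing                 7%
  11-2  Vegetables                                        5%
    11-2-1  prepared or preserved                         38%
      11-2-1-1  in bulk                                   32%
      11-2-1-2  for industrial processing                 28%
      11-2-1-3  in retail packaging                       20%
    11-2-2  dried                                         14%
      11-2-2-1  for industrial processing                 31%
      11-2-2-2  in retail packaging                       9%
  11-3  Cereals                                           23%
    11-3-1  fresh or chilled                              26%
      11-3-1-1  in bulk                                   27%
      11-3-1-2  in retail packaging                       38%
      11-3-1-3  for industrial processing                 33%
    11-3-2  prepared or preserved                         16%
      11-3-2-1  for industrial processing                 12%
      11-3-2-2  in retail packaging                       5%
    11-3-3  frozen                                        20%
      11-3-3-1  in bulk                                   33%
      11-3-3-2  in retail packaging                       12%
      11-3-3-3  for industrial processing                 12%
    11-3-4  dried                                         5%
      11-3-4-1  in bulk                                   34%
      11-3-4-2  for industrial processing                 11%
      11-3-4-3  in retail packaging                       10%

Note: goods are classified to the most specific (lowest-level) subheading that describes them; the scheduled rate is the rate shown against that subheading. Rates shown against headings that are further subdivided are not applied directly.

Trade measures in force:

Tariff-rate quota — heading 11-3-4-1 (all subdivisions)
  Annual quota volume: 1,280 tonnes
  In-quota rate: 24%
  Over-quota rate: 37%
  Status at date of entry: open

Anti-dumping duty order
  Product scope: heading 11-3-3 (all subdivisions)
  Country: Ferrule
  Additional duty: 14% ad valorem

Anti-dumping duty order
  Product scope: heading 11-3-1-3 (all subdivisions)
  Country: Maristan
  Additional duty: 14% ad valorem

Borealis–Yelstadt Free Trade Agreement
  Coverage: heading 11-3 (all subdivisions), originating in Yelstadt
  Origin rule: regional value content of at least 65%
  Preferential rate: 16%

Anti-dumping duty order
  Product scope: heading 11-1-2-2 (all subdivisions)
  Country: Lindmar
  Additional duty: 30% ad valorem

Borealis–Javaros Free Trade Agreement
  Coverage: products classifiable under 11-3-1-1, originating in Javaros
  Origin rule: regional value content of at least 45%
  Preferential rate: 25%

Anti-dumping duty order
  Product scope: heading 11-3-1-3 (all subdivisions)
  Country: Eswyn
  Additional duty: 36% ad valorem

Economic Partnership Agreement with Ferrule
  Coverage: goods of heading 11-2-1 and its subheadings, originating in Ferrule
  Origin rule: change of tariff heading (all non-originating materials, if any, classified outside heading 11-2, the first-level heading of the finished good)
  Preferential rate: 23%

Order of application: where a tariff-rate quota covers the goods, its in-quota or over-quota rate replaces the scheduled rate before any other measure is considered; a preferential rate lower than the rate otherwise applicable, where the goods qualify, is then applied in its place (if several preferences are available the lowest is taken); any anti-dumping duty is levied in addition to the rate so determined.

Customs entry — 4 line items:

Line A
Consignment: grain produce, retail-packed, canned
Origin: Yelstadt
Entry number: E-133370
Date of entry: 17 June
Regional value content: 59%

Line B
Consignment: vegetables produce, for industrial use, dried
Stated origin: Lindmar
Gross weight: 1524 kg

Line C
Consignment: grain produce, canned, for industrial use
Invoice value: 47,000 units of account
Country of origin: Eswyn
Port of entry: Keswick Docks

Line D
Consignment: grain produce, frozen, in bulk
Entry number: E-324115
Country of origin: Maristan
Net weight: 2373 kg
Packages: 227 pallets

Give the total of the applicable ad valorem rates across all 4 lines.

Line A: grain → 11-3; canned → 11-3-2; retail-packed → 11-3-2-2. Scheduled 5%. Yelstadt agreement on 11-3: RVC < 65%. → 5%.
Line B: vegetables → 11-2; dried → 11-2-2; for industrial use → 11-2-2-1. Scheduled 31%. No special measure applies. → 31%.
Line C: grain → 11-3; canned → 11-3-2; for industrial use → 11-3-2-1. Scheduled 12%. No special measure applies. → 12%.
Line D: grain → 11-3; frozen → 11-3-3; in bulk → 11-3-3-1. Scheduled 33%. No special measure applies. → 33%.
Sum: 5% + 31% + 12% + 33% = 81%.

81%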